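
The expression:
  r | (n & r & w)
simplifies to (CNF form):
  r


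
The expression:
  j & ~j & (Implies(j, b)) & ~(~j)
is never true.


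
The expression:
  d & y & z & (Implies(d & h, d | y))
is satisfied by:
  {z: True, d: True, y: True}


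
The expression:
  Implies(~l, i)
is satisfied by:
  {i: True, l: True}
  {i: True, l: False}
  {l: True, i: False}


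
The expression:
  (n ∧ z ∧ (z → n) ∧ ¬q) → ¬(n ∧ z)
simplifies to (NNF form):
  q ∨ ¬n ∨ ¬z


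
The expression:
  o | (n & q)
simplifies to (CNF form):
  (n | o) & (o | q)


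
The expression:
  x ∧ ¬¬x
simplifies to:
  x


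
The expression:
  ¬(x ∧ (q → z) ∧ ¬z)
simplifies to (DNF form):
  q ∨ z ∨ ¬x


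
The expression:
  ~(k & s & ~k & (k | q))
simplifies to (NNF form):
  True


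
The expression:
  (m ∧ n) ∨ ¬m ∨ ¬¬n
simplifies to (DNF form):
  n ∨ ¬m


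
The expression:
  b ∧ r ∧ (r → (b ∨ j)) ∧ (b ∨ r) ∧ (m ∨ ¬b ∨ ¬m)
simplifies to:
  b ∧ r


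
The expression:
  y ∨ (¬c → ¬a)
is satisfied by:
  {y: True, c: True, a: False}
  {y: True, c: False, a: False}
  {c: True, y: False, a: False}
  {y: False, c: False, a: False}
  {y: True, a: True, c: True}
  {y: True, a: True, c: False}
  {a: True, c: True, y: False}


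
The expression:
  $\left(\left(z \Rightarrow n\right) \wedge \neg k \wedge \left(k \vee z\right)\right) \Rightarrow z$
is always true.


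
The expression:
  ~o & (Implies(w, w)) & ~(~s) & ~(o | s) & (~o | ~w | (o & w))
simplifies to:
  False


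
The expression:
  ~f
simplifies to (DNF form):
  ~f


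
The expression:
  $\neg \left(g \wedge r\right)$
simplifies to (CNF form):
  $\neg g \vee \neg r$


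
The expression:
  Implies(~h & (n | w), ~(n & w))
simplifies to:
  h | ~n | ~w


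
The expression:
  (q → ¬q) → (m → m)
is always true.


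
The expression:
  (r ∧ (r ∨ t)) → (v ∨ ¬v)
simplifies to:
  True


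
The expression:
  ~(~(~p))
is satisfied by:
  {p: False}


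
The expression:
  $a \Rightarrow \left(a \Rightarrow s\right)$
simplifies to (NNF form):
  $s \vee \neg a$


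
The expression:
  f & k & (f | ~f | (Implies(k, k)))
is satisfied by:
  {f: True, k: True}


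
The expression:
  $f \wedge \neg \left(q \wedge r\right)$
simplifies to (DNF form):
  $\left(f \wedge \neg q\right) \vee \left(f \wedge \neg r\right)$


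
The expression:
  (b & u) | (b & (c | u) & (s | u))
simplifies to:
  b & (c | u) & (s | u)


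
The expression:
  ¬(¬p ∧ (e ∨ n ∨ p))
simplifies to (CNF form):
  (p ∨ ¬e) ∧ (p ∨ ¬n)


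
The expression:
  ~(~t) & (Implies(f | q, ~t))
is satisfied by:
  {t: True, q: False, f: False}


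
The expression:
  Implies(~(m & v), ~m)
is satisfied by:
  {v: True, m: False}
  {m: False, v: False}
  {m: True, v: True}


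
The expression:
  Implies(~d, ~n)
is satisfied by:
  {d: True, n: False}
  {n: False, d: False}
  {n: True, d: True}


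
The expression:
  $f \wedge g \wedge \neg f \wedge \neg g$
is never true.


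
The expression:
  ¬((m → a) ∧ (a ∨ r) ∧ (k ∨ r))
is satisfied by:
  {m: True, k: False, a: False, r: False}
  {m: False, k: False, a: False, r: False}
  {k: True, m: True, r: False, a: False}
  {k: True, r: False, m: False, a: False}
  {r: True, m: True, k: False, a: False}
  {r: True, k: True, m: True, a: False}
  {a: True, m: True, k: False, r: False}
  {a: True, m: False, k: False, r: False}


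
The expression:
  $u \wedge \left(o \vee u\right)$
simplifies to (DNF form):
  $u$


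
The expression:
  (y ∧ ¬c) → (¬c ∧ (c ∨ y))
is always true.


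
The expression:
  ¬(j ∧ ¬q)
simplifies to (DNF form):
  q ∨ ¬j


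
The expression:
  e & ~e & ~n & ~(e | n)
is never true.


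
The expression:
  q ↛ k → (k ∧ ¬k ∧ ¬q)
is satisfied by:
  {k: True, q: False}
  {q: False, k: False}
  {q: True, k: True}


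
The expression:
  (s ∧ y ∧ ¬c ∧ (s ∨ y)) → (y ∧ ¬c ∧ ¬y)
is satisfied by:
  {c: True, s: False, y: False}
  {s: False, y: False, c: False}
  {y: True, c: True, s: False}
  {y: True, s: False, c: False}
  {c: True, s: True, y: False}
  {s: True, c: False, y: False}
  {y: True, s: True, c: True}


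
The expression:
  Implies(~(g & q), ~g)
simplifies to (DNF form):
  q | ~g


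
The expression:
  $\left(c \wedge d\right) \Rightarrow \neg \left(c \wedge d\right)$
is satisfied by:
  {c: False, d: False}
  {d: True, c: False}
  {c: True, d: False}


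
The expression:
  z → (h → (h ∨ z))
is always true.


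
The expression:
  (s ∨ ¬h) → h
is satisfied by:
  {h: True}


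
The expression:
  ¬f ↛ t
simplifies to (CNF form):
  t ∨ ¬f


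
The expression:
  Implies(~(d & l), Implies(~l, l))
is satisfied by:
  {l: True}


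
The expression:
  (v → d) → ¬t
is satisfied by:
  {v: True, d: False, t: False}
  {d: False, t: False, v: False}
  {v: True, d: True, t: False}
  {d: True, v: False, t: False}
  {t: True, v: True, d: False}


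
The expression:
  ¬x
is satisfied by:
  {x: False}


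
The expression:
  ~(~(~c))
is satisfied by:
  {c: False}


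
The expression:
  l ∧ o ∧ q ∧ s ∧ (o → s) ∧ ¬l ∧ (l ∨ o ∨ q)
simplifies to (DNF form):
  False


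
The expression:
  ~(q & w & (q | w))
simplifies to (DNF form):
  ~q | ~w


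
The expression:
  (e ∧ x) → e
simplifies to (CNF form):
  True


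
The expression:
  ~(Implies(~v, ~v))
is never true.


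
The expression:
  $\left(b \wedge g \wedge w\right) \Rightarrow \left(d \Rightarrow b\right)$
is always true.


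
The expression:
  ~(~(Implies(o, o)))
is always true.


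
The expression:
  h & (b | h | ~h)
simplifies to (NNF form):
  h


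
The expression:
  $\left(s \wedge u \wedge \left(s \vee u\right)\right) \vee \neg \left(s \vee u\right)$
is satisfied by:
  {s: False, u: False}
  {u: True, s: True}


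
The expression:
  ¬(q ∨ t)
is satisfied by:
  {q: False, t: False}


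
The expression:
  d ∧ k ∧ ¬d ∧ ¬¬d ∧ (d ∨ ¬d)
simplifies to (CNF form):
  False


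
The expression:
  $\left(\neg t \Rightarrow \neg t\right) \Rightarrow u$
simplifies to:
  $u$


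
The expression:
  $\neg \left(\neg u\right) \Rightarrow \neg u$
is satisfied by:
  {u: False}


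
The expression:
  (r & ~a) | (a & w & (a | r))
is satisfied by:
  {w: True, r: True, a: False}
  {r: True, a: False, w: False}
  {a: True, w: True, r: True}
  {a: True, w: True, r: False}


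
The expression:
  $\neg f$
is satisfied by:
  {f: False}


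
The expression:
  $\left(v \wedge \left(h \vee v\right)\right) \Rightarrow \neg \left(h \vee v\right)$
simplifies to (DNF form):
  $\neg v$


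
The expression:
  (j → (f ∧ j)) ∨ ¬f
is always true.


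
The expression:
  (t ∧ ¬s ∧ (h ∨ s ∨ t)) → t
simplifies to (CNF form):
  True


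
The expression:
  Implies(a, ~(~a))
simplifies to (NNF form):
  True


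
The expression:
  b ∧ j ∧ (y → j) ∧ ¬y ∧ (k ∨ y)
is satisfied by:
  {j: True, b: True, k: True, y: False}


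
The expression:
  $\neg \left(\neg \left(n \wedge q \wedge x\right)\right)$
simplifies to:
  $n \wedge q \wedge x$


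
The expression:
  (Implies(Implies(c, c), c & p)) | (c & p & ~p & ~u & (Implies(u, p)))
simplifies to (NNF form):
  c & p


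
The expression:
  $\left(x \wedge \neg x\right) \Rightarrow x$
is always true.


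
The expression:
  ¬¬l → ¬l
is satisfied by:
  {l: False}


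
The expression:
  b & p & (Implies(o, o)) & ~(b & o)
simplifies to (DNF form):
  b & p & ~o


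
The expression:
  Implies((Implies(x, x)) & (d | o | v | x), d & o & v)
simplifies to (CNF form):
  (d | ~v) & (d | ~x) & (o | ~d) & (v | ~o)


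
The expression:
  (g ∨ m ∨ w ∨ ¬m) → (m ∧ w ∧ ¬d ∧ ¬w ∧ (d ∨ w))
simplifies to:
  False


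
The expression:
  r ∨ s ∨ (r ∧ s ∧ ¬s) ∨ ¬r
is always true.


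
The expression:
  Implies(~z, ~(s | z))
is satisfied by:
  {z: True, s: False}
  {s: False, z: False}
  {s: True, z: True}


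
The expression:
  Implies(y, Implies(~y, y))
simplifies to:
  True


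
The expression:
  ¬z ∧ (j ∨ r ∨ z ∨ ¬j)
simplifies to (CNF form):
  ¬z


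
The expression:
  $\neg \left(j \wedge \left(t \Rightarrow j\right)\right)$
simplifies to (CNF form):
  $\neg j$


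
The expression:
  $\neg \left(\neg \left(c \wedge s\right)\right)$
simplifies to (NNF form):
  $c \wedge s$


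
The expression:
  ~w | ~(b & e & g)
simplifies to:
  ~b | ~e | ~g | ~w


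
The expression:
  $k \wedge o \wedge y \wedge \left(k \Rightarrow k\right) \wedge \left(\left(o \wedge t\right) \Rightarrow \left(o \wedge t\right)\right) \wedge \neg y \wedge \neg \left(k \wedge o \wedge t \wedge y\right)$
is never true.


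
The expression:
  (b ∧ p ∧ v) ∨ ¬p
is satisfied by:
  {v: True, b: True, p: False}
  {v: True, b: False, p: False}
  {b: True, v: False, p: False}
  {v: False, b: False, p: False}
  {v: True, p: True, b: True}


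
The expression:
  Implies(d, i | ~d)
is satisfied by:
  {i: True, d: False}
  {d: False, i: False}
  {d: True, i: True}


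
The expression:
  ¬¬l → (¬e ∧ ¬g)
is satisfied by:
  {e: False, l: False, g: False}
  {g: True, e: False, l: False}
  {e: True, g: False, l: False}
  {g: True, e: True, l: False}
  {l: True, g: False, e: False}


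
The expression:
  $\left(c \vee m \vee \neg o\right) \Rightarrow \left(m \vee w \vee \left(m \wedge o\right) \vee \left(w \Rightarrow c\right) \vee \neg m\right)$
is always true.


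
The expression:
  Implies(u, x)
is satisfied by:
  {x: True, u: False}
  {u: False, x: False}
  {u: True, x: True}


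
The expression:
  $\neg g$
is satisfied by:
  {g: False}


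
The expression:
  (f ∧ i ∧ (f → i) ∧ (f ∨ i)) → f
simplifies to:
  True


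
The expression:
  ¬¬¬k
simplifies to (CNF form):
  ¬k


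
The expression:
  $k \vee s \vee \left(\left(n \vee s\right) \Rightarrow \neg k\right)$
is always true.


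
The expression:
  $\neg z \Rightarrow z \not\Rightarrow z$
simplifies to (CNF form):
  $z$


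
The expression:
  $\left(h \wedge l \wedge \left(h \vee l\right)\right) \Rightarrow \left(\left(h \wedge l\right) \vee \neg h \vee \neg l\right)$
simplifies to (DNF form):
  $\text{True}$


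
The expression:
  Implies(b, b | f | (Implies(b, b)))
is always true.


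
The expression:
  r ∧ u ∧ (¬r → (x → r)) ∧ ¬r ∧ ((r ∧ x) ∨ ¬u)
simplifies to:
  False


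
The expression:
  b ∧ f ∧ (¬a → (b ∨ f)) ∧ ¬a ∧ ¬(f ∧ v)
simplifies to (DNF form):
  b ∧ f ∧ ¬a ∧ ¬v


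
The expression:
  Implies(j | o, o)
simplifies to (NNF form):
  o | ~j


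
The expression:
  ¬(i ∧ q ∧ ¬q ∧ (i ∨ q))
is always true.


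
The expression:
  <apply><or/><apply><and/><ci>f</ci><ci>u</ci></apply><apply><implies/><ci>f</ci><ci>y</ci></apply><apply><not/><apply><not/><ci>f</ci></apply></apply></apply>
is always true.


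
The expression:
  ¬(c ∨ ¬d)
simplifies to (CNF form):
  d ∧ ¬c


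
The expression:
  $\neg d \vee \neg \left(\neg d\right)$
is always true.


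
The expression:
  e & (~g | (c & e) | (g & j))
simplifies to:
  e & (c | j | ~g)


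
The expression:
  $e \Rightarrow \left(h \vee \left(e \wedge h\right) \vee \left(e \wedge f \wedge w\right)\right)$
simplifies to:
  $h \vee \left(f \wedge w\right) \vee \neg e$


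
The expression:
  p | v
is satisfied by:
  {v: True, p: True}
  {v: True, p: False}
  {p: True, v: False}


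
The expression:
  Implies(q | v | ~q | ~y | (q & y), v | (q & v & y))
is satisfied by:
  {v: True}


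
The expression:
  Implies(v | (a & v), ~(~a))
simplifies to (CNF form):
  a | ~v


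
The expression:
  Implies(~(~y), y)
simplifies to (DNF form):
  True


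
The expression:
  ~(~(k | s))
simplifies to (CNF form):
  k | s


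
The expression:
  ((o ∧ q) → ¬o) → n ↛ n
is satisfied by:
  {o: True, q: True}


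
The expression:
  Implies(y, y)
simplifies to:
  True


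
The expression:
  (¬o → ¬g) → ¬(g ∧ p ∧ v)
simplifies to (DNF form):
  ¬g ∨ ¬o ∨ ¬p ∨ ¬v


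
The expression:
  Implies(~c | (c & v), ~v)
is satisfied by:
  {v: False}


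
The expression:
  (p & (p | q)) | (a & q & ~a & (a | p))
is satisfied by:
  {p: True}


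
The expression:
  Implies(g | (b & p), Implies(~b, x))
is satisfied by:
  {b: True, x: True, g: False}
  {b: True, x: False, g: False}
  {x: True, b: False, g: False}
  {b: False, x: False, g: False}
  {g: True, b: True, x: True}
  {g: True, b: True, x: False}
  {g: True, x: True, b: False}


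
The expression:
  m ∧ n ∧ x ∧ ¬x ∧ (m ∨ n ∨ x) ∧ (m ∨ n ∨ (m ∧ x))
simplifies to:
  False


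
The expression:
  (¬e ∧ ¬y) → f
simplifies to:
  e ∨ f ∨ y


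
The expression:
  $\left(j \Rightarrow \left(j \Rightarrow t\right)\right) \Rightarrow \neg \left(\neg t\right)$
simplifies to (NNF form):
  $j \vee t$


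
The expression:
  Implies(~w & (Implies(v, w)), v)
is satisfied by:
  {v: True, w: True}
  {v: True, w: False}
  {w: True, v: False}


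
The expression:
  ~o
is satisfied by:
  {o: False}


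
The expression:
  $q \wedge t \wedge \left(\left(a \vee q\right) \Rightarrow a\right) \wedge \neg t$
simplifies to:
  $\text{False}$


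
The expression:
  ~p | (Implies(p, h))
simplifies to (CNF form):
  h | ~p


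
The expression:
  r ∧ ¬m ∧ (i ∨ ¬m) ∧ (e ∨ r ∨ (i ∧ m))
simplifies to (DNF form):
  r ∧ ¬m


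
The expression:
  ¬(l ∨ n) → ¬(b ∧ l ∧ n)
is always true.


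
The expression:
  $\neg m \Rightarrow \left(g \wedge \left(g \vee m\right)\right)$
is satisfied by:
  {m: True, g: True}
  {m: True, g: False}
  {g: True, m: False}


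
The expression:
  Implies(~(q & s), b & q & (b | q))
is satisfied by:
  {b: True, s: True, q: True}
  {b: True, q: True, s: False}
  {s: True, q: True, b: False}


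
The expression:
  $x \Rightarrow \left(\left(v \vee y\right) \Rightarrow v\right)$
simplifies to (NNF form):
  $v \vee \neg x \vee \neg y$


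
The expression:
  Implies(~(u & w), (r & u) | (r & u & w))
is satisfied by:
  {r: True, w: True, u: True}
  {r: True, u: True, w: False}
  {w: True, u: True, r: False}


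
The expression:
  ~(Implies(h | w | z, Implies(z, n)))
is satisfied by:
  {z: True, n: False}


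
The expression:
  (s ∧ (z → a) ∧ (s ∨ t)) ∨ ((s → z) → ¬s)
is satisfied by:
  {a: True, s: False, z: False}
  {s: False, z: False, a: False}
  {a: True, z: True, s: False}
  {z: True, s: False, a: False}
  {a: True, s: True, z: False}
  {s: True, a: False, z: False}
  {a: True, z: True, s: True}


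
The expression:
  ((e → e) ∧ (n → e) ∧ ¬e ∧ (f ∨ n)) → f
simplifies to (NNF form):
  True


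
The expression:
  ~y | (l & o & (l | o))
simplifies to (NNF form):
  ~y | (l & o)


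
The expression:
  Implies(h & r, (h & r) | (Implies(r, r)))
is always true.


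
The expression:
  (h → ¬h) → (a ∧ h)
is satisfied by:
  {h: True}


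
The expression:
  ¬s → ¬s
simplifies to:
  True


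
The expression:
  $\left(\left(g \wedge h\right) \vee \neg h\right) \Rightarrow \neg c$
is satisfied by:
  {h: True, g: False, c: False}
  {g: False, c: False, h: False}
  {h: True, g: True, c: False}
  {g: True, h: False, c: False}
  {c: True, h: True, g: False}


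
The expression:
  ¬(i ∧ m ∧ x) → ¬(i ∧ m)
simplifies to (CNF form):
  x ∨ ¬i ∨ ¬m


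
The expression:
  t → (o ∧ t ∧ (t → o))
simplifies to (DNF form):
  o ∨ ¬t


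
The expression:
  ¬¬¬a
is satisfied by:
  {a: False}


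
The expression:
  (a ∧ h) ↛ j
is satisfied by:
  {a: True, h: True, j: False}


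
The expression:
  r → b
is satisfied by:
  {b: True, r: False}
  {r: False, b: False}
  {r: True, b: True}


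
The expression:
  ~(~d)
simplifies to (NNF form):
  d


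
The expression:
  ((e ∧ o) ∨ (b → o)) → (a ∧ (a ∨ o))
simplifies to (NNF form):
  a ∨ (b ∧ ¬o)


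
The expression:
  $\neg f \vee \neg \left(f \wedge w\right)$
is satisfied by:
  {w: False, f: False}
  {f: True, w: False}
  {w: True, f: False}


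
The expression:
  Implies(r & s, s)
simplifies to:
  True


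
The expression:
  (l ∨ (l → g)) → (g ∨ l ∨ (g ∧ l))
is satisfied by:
  {l: True, g: True}
  {l: True, g: False}
  {g: True, l: False}


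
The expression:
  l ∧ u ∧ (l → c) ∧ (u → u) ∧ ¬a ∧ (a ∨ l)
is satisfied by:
  {c: True, u: True, l: True, a: False}


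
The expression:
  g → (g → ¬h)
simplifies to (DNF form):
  ¬g ∨ ¬h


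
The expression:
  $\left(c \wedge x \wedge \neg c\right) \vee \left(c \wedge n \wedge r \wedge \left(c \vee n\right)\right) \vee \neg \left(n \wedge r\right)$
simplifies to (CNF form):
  $c \vee \neg n \vee \neg r$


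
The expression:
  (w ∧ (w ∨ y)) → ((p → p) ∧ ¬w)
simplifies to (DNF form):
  ¬w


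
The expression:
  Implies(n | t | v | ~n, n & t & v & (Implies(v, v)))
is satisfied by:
  {t: True, n: True, v: True}


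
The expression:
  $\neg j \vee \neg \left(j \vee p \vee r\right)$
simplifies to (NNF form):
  $\neg j$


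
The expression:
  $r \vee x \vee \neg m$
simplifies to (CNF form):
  $r \vee x \vee \neg m$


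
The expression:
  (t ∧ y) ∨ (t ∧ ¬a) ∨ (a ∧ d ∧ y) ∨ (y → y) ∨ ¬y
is always true.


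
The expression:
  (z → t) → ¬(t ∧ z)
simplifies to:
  ¬t ∨ ¬z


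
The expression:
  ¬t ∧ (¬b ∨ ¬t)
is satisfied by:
  {t: False}


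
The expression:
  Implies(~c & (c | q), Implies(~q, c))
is always true.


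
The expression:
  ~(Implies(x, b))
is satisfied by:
  {x: True, b: False}


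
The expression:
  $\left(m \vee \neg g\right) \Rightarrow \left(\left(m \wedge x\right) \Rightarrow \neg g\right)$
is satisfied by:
  {g: False, m: False, x: False}
  {x: True, g: False, m: False}
  {m: True, g: False, x: False}
  {x: True, m: True, g: False}
  {g: True, x: False, m: False}
  {x: True, g: True, m: False}
  {m: True, g: True, x: False}


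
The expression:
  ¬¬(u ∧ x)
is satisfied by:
  {u: True, x: True}


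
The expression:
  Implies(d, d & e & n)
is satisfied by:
  {e: True, n: True, d: False}
  {e: True, n: False, d: False}
  {n: True, e: False, d: False}
  {e: False, n: False, d: False}
  {d: True, e: True, n: True}


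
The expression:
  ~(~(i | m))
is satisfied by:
  {i: True, m: True}
  {i: True, m: False}
  {m: True, i: False}


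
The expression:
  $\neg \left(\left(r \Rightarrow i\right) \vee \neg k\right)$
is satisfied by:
  {r: True, k: True, i: False}


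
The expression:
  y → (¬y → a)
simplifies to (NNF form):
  True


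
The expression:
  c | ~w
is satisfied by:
  {c: True, w: False}
  {w: False, c: False}
  {w: True, c: True}


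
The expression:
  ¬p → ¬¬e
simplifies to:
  e ∨ p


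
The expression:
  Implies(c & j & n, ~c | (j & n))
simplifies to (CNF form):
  True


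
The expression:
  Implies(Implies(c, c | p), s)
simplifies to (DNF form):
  s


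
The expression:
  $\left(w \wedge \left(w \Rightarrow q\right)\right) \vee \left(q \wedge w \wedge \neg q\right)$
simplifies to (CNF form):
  $q \wedge w$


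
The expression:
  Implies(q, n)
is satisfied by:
  {n: True, q: False}
  {q: False, n: False}
  {q: True, n: True}


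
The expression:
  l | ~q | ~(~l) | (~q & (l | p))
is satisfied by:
  {l: True, q: False}
  {q: False, l: False}
  {q: True, l: True}


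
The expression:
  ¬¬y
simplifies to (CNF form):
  y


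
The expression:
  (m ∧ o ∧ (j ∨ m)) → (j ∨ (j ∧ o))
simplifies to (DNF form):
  j ∨ ¬m ∨ ¬o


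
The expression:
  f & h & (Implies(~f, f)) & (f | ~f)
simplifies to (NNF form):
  f & h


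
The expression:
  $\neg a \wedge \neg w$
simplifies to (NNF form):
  $\neg a \wedge \neg w$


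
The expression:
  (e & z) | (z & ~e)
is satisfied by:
  {z: True}


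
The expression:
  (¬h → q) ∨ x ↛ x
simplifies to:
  h ∨ q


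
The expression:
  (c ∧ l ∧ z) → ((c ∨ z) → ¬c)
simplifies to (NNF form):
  ¬c ∨ ¬l ∨ ¬z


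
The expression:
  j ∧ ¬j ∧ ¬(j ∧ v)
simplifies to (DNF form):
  False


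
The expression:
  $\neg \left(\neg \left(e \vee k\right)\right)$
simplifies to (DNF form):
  $e \vee k$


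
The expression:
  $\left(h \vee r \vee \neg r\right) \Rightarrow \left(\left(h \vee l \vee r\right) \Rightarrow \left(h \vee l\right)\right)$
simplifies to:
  $h \vee l \vee \neg r$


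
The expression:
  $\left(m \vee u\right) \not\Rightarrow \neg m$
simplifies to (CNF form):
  $m$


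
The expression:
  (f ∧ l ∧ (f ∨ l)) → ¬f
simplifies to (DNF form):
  ¬f ∨ ¬l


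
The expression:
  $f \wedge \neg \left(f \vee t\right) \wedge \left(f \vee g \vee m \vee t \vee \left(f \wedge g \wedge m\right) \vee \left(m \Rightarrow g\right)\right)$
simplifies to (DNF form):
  $\text{False}$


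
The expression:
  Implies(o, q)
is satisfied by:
  {q: True, o: False}
  {o: False, q: False}
  {o: True, q: True}


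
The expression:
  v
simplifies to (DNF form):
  v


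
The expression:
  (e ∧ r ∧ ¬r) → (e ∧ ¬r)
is always true.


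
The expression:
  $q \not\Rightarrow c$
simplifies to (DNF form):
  $q \wedge \neg c$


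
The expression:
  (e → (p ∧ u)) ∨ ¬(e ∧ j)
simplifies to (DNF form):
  (p ∧ u) ∨ ¬e ∨ ¬j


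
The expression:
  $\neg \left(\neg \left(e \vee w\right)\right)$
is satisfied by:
  {e: True, w: True}
  {e: True, w: False}
  {w: True, e: False}


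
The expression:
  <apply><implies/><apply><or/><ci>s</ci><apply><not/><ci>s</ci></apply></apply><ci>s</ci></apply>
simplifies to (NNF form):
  <ci>s</ci>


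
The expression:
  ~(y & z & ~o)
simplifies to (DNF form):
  o | ~y | ~z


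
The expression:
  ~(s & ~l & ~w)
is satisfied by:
  {l: True, w: True, s: False}
  {l: True, s: False, w: False}
  {w: True, s: False, l: False}
  {w: False, s: False, l: False}
  {l: True, w: True, s: True}
  {l: True, s: True, w: False}
  {w: True, s: True, l: False}


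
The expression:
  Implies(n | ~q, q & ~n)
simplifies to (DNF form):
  q & ~n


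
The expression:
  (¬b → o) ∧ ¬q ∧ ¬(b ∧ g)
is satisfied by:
  {o: True, q: False, g: False, b: False}
  {b: True, o: True, q: False, g: False}
  {b: True, q: False, g: False, o: False}
  {o: True, g: True, q: False, b: False}


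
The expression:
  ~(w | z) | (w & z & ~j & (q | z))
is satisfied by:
  {j: False, z: False, w: False}
  {j: True, z: False, w: False}
  {z: True, w: True, j: False}


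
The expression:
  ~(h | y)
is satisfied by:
  {y: False, h: False}


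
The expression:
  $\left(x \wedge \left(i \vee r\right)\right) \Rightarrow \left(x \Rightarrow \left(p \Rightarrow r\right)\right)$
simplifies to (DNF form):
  $r \vee \neg i \vee \neg p \vee \neg x$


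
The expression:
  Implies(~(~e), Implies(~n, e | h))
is always true.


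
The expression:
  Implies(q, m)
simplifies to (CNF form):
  m | ~q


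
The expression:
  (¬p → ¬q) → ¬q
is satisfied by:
  {p: False, q: False}
  {q: True, p: False}
  {p: True, q: False}


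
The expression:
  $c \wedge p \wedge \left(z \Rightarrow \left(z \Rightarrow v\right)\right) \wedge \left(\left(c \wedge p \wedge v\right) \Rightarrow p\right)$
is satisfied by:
  {c: True, v: True, p: True, z: False}
  {c: True, p: True, v: False, z: False}
  {c: True, z: True, v: True, p: True}


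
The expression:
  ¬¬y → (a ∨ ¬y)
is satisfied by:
  {a: True, y: False}
  {y: False, a: False}
  {y: True, a: True}


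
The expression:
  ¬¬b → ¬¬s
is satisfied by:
  {s: True, b: False}
  {b: False, s: False}
  {b: True, s: True}


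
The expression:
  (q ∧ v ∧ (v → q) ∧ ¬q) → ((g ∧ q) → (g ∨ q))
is always true.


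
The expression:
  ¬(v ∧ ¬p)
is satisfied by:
  {p: True, v: False}
  {v: False, p: False}
  {v: True, p: True}


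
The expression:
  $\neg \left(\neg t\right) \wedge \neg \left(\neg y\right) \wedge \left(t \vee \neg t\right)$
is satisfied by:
  {t: True, y: True}


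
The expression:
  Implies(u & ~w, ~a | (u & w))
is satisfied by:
  {w: True, u: False, a: False}
  {u: False, a: False, w: False}
  {a: True, w: True, u: False}
  {a: True, u: False, w: False}
  {w: True, u: True, a: False}
  {u: True, w: False, a: False}
  {a: True, u: True, w: True}


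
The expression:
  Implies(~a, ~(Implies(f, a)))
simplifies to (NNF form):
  a | f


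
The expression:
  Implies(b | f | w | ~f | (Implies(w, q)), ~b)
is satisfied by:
  {b: False}


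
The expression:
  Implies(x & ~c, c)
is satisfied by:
  {c: True, x: False}
  {x: False, c: False}
  {x: True, c: True}


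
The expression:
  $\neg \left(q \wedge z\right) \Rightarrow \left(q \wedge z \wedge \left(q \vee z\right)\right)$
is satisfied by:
  {z: True, q: True}


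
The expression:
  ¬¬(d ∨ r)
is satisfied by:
  {r: True, d: True}
  {r: True, d: False}
  {d: True, r: False}


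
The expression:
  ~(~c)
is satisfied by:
  {c: True}


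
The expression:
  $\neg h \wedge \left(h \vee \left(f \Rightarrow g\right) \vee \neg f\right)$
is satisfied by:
  {g: True, h: False, f: False}
  {g: False, h: False, f: False}
  {f: True, g: True, h: False}


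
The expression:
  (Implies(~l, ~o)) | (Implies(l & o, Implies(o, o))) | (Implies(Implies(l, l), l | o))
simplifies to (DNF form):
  True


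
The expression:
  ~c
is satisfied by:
  {c: False}


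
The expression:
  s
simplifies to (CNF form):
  s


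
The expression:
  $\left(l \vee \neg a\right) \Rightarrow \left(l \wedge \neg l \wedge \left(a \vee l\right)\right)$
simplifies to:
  $a \wedge \neg l$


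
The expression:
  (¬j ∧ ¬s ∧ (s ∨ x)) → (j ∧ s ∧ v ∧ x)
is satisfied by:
  {s: True, j: True, x: False}
  {s: True, j: False, x: False}
  {j: True, s: False, x: False}
  {s: False, j: False, x: False}
  {x: True, s: True, j: True}
  {x: True, s: True, j: False}
  {x: True, j: True, s: False}


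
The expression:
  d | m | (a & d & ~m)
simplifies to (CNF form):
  d | m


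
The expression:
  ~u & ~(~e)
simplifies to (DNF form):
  e & ~u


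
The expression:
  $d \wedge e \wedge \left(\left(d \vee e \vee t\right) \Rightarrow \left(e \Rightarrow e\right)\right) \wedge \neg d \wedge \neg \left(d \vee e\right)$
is never true.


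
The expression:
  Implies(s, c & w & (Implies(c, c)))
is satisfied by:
  {w: True, c: True, s: False}
  {w: True, c: False, s: False}
  {c: True, w: False, s: False}
  {w: False, c: False, s: False}
  {w: True, s: True, c: True}


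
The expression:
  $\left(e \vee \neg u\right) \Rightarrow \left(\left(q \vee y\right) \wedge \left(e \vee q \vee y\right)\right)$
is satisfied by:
  {y: True, q: True, u: True, e: False}
  {y: True, q: True, e: False, u: False}
  {y: True, q: True, u: True, e: True}
  {y: True, q: True, e: True, u: False}
  {y: True, u: True, e: False, q: False}
  {y: True, e: False, u: False, q: False}
  {y: True, u: True, e: True, q: False}
  {y: True, e: True, u: False, q: False}
  {u: True, q: True, e: False, y: False}
  {q: True, e: False, u: False, y: False}
  {u: True, q: True, e: True, y: False}
  {q: True, e: True, u: False, y: False}
  {u: True, q: False, e: False, y: False}


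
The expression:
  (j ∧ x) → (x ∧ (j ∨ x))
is always true.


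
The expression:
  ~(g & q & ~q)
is always true.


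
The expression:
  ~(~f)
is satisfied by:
  {f: True}


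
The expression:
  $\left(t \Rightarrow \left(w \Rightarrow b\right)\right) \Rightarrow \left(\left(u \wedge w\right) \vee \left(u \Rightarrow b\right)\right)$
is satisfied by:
  {b: True, w: True, u: False}
  {b: True, u: False, w: False}
  {w: True, u: False, b: False}
  {w: False, u: False, b: False}
  {b: True, w: True, u: True}
  {b: True, u: True, w: False}
  {w: True, u: True, b: False}


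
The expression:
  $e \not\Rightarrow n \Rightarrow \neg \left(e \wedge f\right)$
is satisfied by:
  {n: True, e: False, f: False}
  {e: False, f: False, n: False}
  {f: True, n: True, e: False}
  {f: True, e: False, n: False}
  {n: True, e: True, f: False}
  {e: True, n: False, f: False}
  {f: True, e: True, n: True}


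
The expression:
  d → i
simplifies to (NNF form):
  i ∨ ¬d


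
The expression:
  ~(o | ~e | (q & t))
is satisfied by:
  {e: True, o: False, t: False, q: False}
  {q: True, e: True, o: False, t: False}
  {t: True, e: True, o: False, q: False}


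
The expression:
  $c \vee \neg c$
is always true.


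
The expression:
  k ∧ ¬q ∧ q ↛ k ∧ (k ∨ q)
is never true.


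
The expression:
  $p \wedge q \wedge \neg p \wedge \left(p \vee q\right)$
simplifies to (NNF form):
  $\text{False}$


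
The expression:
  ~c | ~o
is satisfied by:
  {c: False, o: False}
  {o: True, c: False}
  {c: True, o: False}


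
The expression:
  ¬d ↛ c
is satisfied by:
  {c: True, d: False}
  {d: False, c: False}
  {d: True, c: True}


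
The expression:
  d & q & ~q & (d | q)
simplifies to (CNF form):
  False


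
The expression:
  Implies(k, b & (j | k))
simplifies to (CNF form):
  b | ~k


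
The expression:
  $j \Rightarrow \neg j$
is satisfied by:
  {j: False}


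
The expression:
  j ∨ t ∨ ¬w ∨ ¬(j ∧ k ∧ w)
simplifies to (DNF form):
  True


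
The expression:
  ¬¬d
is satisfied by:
  {d: True}


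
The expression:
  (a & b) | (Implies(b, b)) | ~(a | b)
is always true.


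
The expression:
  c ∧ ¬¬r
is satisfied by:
  {r: True, c: True}


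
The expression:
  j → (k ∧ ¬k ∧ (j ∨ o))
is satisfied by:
  {j: False}


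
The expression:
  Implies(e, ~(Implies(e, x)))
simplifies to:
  ~e | ~x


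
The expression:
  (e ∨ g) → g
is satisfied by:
  {g: True, e: False}
  {e: False, g: False}
  {e: True, g: True}


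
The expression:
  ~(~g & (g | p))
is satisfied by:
  {g: True, p: False}
  {p: False, g: False}
  {p: True, g: True}


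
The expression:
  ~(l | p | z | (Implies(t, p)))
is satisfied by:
  {t: True, z: False, p: False, l: False}


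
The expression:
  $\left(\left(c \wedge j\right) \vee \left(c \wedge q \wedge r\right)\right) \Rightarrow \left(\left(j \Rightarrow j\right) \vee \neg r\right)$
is always true.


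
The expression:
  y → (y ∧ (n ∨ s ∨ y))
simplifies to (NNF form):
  True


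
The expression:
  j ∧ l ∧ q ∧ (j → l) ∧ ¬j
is never true.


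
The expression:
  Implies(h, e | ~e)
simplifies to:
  True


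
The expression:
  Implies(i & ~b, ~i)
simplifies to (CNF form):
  b | ~i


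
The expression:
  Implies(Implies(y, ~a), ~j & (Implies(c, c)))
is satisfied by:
  {y: True, a: True, j: False}
  {y: True, a: False, j: False}
  {a: True, y: False, j: False}
  {y: False, a: False, j: False}
  {j: True, y: True, a: True}


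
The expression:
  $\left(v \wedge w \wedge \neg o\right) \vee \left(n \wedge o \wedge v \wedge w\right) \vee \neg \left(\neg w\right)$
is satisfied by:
  {w: True}


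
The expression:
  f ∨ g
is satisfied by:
  {g: True, f: True}
  {g: True, f: False}
  {f: True, g: False}


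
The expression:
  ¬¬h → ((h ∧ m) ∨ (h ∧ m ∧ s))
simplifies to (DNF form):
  m ∨ ¬h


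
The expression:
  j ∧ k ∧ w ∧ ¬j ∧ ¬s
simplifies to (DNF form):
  False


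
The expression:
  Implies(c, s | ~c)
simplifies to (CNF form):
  s | ~c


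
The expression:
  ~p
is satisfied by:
  {p: False}


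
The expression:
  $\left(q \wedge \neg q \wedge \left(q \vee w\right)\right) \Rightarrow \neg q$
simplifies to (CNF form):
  $\text{True}$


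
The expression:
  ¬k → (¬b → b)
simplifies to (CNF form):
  b ∨ k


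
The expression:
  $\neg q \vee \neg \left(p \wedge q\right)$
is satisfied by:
  {p: False, q: False}
  {q: True, p: False}
  {p: True, q: False}


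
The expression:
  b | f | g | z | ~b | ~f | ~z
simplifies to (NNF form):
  True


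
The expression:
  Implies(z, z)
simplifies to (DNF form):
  True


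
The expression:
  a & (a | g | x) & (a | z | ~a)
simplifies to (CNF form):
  a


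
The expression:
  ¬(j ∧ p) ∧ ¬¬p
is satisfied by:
  {p: True, j: False}


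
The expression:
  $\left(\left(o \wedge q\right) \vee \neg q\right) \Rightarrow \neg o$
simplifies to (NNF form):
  $\neg o$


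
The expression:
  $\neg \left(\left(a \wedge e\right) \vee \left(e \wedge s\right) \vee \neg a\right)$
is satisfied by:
  {a: True, e: False}


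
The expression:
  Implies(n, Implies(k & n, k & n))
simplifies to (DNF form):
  True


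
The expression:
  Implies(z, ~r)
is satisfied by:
  {z: False, r: False}
  {r: True, z: False}
  {z: True, r: False}


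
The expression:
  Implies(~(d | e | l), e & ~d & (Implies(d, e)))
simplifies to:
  d | e | l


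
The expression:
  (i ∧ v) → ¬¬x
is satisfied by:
  {x: True, v: False, i: False}
  {v: False, i: False, x: False}
  {x: True, i: True, v: False}
  {i: True, v: False, x: False}
  {x: True, v: True, i: False}
  {v: True, x: False, i: False}
  {x: True, i: True, v: True}


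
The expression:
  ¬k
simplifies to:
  ¬k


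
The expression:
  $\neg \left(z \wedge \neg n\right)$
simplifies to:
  $n \vee \neg z$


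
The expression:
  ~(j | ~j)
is never true.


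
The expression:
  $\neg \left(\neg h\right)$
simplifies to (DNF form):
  $h$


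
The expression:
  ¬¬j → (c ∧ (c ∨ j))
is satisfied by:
  {c: True, j: False}
  {j: False, c: False}
  {j: True, c: True}


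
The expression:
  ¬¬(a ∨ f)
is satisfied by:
  {a: True, f: True}
  {a: True, f: False}
  {f: True, a: False}


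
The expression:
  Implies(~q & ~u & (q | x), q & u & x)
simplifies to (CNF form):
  q | u | ~x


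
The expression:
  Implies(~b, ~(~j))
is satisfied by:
  {b: True, j: True}
  {b: True, j: False}
  {j: True, b: False}


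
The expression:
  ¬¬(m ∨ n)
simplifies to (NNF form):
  m ∨ n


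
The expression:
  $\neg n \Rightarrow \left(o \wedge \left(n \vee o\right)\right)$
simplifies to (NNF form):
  $n \vee o$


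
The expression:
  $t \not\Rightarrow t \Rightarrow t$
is always true.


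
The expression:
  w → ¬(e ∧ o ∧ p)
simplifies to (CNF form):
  ¬e ∨ ¬o ∨ ¬p ∨ ¬w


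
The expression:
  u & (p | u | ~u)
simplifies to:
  u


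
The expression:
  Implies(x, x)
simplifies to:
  True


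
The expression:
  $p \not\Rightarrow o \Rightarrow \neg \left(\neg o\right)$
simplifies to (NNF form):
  $o \vee \neg p$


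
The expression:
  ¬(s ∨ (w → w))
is never true.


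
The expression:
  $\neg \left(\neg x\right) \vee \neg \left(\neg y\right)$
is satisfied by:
  {y: True, x: True}
  {y: True, x: False}
  {x: True, y: False}


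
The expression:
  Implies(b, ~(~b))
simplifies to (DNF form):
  True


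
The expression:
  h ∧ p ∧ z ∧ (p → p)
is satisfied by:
  {h: True, z: True, p: True}


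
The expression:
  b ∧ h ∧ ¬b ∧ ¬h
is never true.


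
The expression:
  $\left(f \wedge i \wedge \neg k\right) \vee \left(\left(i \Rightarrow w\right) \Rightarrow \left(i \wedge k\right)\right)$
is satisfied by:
  {i: True, k: True, f: True, w: False}
  {i: True, k: True, w: False, f: False}
  {i: True, f: True, w: False, k: False}
  {i: True, w: False, f: False, k: False}
  {i: True, k: True, w: True, f: True}
  {i: True, k: True, w: True, f: False}
  {i: True, w: True, f: True, k: False}


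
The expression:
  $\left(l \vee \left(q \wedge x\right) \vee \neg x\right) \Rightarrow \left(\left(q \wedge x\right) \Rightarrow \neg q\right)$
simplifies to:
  $\neg q \vee \neg x$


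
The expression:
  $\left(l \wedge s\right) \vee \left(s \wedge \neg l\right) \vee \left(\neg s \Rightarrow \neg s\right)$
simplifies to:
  $\text{True}$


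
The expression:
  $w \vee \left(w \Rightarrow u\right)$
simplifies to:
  $\text{True}$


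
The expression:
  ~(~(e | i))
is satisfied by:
  {i: True, e: True}
  {i: True, e: False}
  {e: True, i: False}


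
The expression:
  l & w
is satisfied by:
  {w: True, l: True}


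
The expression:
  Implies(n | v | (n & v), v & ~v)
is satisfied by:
  {n: False, v: False}


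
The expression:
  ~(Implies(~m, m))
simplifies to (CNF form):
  ~m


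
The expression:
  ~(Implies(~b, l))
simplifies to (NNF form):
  ~b & ~l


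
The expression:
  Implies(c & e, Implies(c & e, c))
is always true.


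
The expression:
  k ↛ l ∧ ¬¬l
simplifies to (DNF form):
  False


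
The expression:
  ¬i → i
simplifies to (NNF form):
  i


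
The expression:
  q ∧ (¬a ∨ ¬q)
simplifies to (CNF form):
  q ∧ ¬a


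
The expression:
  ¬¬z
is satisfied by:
  {z: True}


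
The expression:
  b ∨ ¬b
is always true.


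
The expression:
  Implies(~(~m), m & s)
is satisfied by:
  {s: True, m: False}
  {m: False, s: False}
  {m: True, s: True}


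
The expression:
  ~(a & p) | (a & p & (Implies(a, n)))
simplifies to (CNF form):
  n | ~a | ~p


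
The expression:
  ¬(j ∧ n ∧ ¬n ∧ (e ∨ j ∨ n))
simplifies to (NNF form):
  True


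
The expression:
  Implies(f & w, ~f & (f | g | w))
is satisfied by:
  {w: False, f: False}
  {f: True, w: False}
  {w: True, f: False}


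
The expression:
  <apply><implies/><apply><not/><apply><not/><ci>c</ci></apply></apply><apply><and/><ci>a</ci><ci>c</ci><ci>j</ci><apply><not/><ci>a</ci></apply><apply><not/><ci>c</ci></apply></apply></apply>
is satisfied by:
  {c: False}


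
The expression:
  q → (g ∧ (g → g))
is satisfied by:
  {g: True, q: False}
  {q: False, g: False}
  {q: True, g: True}


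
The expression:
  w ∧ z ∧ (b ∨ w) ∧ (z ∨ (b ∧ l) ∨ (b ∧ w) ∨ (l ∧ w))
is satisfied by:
  {z: True, w: True}


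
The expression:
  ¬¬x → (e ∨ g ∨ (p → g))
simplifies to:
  e ∨ g ∨ ¬p ∨ ¬x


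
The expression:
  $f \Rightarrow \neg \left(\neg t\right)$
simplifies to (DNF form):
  $t \vee \neg f$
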